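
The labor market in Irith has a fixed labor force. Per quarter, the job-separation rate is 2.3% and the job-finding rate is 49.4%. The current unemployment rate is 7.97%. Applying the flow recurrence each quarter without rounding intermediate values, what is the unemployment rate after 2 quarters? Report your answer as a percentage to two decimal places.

Unemployment rate after two quarters ≈ 5.27%.

With a fixed labor force, u_{t+1} = u_t + s·(1−u_t) − f·u_t = u_t·(1−s−f) + s.
Here 1−s−f = 0.483 and s = 0.023.
u_1 = 0.079700 × 0.483 + 0.023 = 0.061495.
u_2 = 0.061495 × 0.483 + 0.023 = 0.052702.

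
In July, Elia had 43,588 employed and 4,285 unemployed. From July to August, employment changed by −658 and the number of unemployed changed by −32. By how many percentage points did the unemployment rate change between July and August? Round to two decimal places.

The unemployment rate changed by +0.06 percentage points.

July: labor force = 43,588 + 4,285 = 47,873; u = 4,285/47,873 = 8.95%.
August: labor force = 42,930 + 4,253 = 47,183; u = 4,253/47,183 = 9.01%.
Change = 9.01% − 8.95% = +0.06 pp.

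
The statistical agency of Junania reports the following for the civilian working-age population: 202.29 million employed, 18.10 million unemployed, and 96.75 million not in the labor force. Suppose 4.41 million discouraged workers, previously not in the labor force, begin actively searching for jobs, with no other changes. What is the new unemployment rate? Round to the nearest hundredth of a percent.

New unemployment rate ≈ 10.01%.

Initially, labor force = 202.29 + 18.10 = 220.39 million, so u = 18.10/220.39 = 8.21%.
After the change, unemployed and labor force both rise by 4.41 → E = 202.29, U = 22.51, labor force = 224.80 million.
New unemployment rate = 22.51 / 224.80 = 10.01%.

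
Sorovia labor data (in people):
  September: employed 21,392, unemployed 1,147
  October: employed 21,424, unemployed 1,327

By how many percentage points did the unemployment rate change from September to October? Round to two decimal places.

September: labor force = 21,392 + 1,147 = 22,539; u = 1,147/22,539 = 5.09%.
October: labor force = 21,424 + 1,327 = 22,751; u = 1,327/22,751 = 5.83%.
Change = 5.83% − 5.09% = +0.74 pp.

The unemployment rate changed by +0.74 percentage points.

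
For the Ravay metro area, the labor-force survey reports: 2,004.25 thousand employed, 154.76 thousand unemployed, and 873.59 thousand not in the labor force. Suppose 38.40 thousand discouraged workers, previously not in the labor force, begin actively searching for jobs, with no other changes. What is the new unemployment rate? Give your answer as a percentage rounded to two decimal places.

New unemployment rate ≈ 8.79%.

Initially, labor force = 2,004.25 + 154.76 = 2,159.01 thousand, so u = 154.76/2,159.01 = 7.17%.
After the change, unemployed and labor force both rise by 38.40 → E = 2,004.25, U = 193.16, labor force = 2,197.41 thousand.
New unemployment rate = 193.16 / 2,197.41 = 8.79%.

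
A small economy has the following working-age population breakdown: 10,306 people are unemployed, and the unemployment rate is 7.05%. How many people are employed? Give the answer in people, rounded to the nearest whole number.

Labor force = U / u = 10,306 / 0.0705 ≈ 146,184.
Employed = labor force − unemployed = 146,184 − 10,306 = 135,878.

About 135,878 are employed.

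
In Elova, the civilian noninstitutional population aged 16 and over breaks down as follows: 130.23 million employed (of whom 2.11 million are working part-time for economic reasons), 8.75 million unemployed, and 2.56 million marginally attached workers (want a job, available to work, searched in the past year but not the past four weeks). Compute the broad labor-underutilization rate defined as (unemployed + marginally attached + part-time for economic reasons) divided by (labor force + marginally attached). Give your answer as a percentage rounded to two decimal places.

Labor force = 130.23 + 8.75 = 138.98 million.
Numerator = 8.75 + 2.56 + 2.11 = 13.42 million.
Denominator = 138.98 + 2.56 = 141.54 million.
Broad rate = 13.42 / 141.54 = 9.48%.

Broad underutilization rate ≈ 9.48%.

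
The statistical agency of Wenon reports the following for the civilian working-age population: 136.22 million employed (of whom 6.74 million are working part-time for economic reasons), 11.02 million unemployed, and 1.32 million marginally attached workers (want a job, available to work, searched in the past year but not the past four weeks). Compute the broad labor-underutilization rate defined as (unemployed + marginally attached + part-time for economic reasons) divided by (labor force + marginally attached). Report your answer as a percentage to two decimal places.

Broad underutilization rate ≈ 12.84%.

Labor force = 136.22 + 11.02 = 147.24 million.
Numerator = 11.02 + 1.32 + 6.74 = 19.08 million.
Denominator = 147.24 + 1.32 = 148.56 million.
Broad rate = 19.08 / 148.56 = 12.84%.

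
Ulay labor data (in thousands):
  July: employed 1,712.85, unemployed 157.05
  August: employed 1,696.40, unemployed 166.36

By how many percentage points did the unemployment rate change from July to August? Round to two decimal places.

July: labor force = 1,712.85 + 157.05 = 1,869.90; u = 157.05/1,869.90 = 8.40%.
August: labor force = 1,696.40 + 166.36 = 1,862.76; u = 166.36/1,862.76 = 8.93%.
Change = 8.93% − 8.40% = +0.53 pp.

The unemployment rate changed by +0.53 percentage points.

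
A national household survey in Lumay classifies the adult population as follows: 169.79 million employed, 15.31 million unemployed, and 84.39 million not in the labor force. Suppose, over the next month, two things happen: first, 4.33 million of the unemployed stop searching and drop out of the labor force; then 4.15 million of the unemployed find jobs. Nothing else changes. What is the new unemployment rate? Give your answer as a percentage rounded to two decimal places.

Initially, labor force = 169.79 + 15.31 = 185.10 million, so u = 15.31/185.10 = 8.27%.
After the first change, unemployed and labor force both fall by 4.33 → E = 169.79, U = 10.98, labor force = 180.77 million.
After the second change, unemployed falls and employed rises by 4.15; labor force unchanged → E = 173.94, U = 6.83, labor force = 180.77 million.
New unemployment rate = 6.83 / 180.77 = 3.78%.

New unemployment rate ≈ 3.78%.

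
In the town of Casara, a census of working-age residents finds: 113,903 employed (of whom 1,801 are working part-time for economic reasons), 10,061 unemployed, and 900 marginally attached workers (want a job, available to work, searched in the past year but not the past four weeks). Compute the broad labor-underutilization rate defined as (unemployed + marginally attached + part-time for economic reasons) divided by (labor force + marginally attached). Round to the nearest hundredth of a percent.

Labor force = 113,903 + 10,061 = 123,964.
Numerator = 10,061 + 900 + 1,801 = 12,762.
Denominator = 123,964 + 900 = 124,864.
Broad rate = 12,762 / 124,864 = 10.22%.

Broad underutilization rate ≈ 10.22%.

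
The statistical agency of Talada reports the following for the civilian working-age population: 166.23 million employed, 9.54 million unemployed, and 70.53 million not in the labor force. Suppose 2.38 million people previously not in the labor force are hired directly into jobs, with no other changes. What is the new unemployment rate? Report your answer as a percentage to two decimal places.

New unemployment rate ≈ 5.36%.

Initially, labor force = 166.23 + 9.54 = 175.77 million, so u = 9.54/175.77 = 5.43%.
After the change, employed and labor force both rise by 2.38; unemployed unchanged → E = 168.61, U = 9.54, labor force = 178.15 million.
New unemployment rate = 9.54 / 178.15 = 5.36%.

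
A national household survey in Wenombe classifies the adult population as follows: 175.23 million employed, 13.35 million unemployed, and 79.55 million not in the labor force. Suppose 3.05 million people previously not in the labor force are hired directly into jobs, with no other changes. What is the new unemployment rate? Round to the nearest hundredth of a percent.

Initially, labor force = 175.23 + 13.35 = 188.58 million, so u = 13.35/188.58 = 7.08%.
After the change, employed and labor force both rise by 3.05; unemployed unchanged → E = 178.28, U = 13.35, labor force = 191.63 million.
New unemployment rate = 13.35 / 191.63 = 6.97%.

New unemployment rate ≈ 6.97%.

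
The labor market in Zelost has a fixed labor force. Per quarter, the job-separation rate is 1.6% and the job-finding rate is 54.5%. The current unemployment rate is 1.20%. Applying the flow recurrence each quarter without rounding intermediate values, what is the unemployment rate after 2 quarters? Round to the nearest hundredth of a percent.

Unemployment rate after two quarters ≈ 2.53%.

With a fixed labor force, u_{t+1} = u_t + s·(1−u_t) − f·u_t = u_t·(1−s−f) + s.
Here 1−s−f = 0.439 and s = 0.016.
u_1 = 0.012000 × 0.439 + 0.016 = 0.021268.
u_2 = 0.021268 × 0.439 + 0.016 = 0.025337.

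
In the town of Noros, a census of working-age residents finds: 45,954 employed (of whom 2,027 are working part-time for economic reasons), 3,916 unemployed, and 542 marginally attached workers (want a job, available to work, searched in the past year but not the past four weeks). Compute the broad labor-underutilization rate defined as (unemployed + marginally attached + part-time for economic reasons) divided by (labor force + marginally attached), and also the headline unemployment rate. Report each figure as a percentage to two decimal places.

Labor force = 45,954 + 3,916 = 49,870.
Numerator = 3,916 + 542 + 2,027 = 6,485.
Denominator = 49,870 + 542 = 50,412.
Broad rate = 6,485 / 50,412 = 12.86%.
Headline unemployment rate = 3,916 / 49,870 = 7.85%.

Broad underutilization rate ≈ 12.86%; headline unemployment rate ≈ 7.85%.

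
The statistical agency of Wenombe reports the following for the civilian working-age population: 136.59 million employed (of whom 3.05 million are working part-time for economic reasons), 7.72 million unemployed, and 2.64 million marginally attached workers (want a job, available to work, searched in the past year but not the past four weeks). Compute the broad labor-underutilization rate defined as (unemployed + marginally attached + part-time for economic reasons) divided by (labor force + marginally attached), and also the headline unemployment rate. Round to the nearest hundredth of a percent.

Broad underutilization rate ≈ 9.13%; headline unemployment rate ≈ 5.35%.

Labor force = 136.59 + 7.72 = 144.31 million.
Numerator = 7.72 + 2.64 + 3.05 = 13.41 million.
Denominator = 144.31 + 2.64 = 146.95 million.
Broad rate = 13.41 / 146.95 = 9.13%.
Headline unemployment rate = 7.72 / 144.31 = 5.35%.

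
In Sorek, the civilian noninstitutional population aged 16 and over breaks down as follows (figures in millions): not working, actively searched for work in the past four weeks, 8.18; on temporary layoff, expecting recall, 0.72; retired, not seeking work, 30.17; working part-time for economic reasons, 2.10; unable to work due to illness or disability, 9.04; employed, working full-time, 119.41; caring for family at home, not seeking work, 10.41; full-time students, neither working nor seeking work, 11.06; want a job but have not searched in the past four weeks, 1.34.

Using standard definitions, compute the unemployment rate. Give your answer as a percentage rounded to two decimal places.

Employed = 2.10 + 119.41 = 121.51 million (anyone who worked, including part-time for economic reasons, counts as employed).
Unemployed = 8.18 + 0.72 = 8.90 million (jobless and actively searching, or on temporary layoff).
Labor force = 121.51 + 8.90 = 130.41 million.
Unemployment rate = 8.90 / 130.41 = 6.82%.

Unemployment rate ≈ 6.82%.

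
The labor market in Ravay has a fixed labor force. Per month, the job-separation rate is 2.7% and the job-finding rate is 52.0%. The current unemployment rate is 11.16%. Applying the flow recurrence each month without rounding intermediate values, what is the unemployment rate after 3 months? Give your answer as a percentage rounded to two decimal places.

With a fixed labor force, u_{t+1} = u_t + s·(1−u_t) − f·u_t = u_t·(1−s−f) + s.
Here 1−s−f = 0.453 and s = 0.027.
u_1 = 0.111600 × 0.453 + 0.027 = 0.077555.
u_2 = 0.077555 × 0.453 + 0.027 = 0.062132.
u_3 = 0.062132 × 0.453 + 0.027 = 0.055146.

Unemployment rate after three months ≈ 5.51%.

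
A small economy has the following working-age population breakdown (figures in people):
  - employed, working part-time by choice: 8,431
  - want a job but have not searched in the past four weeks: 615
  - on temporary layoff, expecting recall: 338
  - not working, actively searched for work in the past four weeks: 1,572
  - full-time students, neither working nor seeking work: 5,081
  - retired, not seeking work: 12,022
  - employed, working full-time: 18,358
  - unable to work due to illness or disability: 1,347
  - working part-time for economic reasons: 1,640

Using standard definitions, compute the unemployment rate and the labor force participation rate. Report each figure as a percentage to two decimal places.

Unemployment rate ≈ 6.30%; labor force participation rate ≈ 61.41%.

Employed = 8,431 + 18,358 + 1,640 = 28,429 (anyone who worked, including part-time for economic reasons, counts as employed).
Unemployed = 338 + 1,572 = 1,910 (jobless and actively searching, or on temporary layoff).
Labor force = 28,429 + 1,910 = 30,339.
Not in labor force = 615 + 5,081 + 12,022 + 1,347 = 19,065 (those not working and not actively searching are outside the labor force — including those who want a job but have given up searching).
Civilian working-age population = 30,339 + 19,065 = 49,404.
Unemployment rate = 1,910 / 30,339 = 6.30%.
Labor force participation rate = 30,339 / 49,404 = 61.41%.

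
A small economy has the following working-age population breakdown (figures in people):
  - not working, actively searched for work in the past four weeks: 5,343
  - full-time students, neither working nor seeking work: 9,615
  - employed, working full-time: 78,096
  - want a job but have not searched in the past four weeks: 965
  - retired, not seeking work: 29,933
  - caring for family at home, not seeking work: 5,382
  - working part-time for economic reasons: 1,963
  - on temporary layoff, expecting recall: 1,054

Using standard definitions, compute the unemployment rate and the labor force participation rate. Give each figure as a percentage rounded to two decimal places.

Employed = 78,096 + 1,963 = 80,059 (anyone who worked, including part-time for economic reasons, counts as employed).
Unemployed = 5,343 + 1,054 = 6,397 (jobless and actively searching, or on temporary layoff).
Labor force = 80,059 + 6,397 = 86,456.
Not in labor force = 9,615 + 965 + 29,933 + 5,382 = 45,895 (those not working and not actively searching are outside the labor force — including those who want a job but have given up searching).
Civilian working-age population = 86,456 + 45,895 = 132,351.
Unemployment rate = 6,397 / 86,456 = 7.40%.
Labor force participation rate = 86,456 / 132,351 = 65.32%.

Unemployment rate ≈ 7.40%; labor force participation rate ≈ 65.32%.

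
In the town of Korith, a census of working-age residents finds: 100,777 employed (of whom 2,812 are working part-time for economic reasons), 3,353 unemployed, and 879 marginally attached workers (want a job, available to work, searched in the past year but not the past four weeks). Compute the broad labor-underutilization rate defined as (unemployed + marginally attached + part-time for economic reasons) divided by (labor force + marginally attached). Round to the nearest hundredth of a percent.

Labor force = 100,777 + 3,353 = 104,130.
Numerator = 3,353 + 879 + 2,812 = 7,044.
Denominator = 104,130 + 879 = 105,009.
Broad rate = 7,044 / 105,009 = 6.71%.

Broad underutilization rate ≈ 6.71%.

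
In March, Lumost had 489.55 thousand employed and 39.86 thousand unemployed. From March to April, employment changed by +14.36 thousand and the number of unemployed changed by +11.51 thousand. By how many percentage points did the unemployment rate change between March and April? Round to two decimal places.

March: labor force = 489.55 + 39.86 = 529.41; u = 39.86/529.41 = 7.53%.
April: labor force = 503.91 + 51.37 = 555.28; u = 51.37/555.28 = 9.25%.
Change = 9.25% − 7.53% = +1.72 pp.

The unemployment rate changed by +1.72 percentage points.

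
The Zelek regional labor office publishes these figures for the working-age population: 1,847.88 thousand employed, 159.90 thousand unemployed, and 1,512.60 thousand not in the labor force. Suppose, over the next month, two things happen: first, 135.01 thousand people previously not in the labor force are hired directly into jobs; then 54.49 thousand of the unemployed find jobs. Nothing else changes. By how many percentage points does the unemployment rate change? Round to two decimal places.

Initially, labor force = 1,847.88 + 159.90 = 2,007.78 thousand, so u = 159.90/2,007.78 = 7.96%.
After the first change, employed and labor force both rise by 135.01; unemployed unchanged → E = 1,982.89, U = 159.90, labor force = 2,142.79 thousand.
After the second change, unemployed falls and employed rises by 54.49; labor force unchanged → E = 2,037.38, U = 105.41, labor force = 2,142.79 thousand.
New unemployment rate = 105.41 / 2,142.79 = 4.92%.
Change = 4.92% − 7.96% = −3.04 percentage points.

The unemployment rate changes by −3.04 percentage points.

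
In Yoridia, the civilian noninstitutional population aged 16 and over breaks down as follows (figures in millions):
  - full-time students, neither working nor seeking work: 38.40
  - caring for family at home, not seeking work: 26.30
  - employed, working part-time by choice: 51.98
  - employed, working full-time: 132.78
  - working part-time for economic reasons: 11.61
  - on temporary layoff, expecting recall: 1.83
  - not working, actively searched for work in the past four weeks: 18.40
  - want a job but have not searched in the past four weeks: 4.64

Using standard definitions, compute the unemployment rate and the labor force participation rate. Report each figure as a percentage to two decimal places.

Employed = 51.98 + 132.78 + 11.61 = 196.37 million (anyone who worked, including part-time for economic reasons, counts as employed).
Unemployed = 1.83 + 18.40 = 20.23 million (jobless and actively searching, or on temporary layoff).
Labor force = 196.37 + 20.23 = 216.60 million.
Not in labor force = 38.40 + 26.30 + 4.64 = 69.34 million (those not working and not actively searching are outside the labor force — including those who want a job but have given up searching).
Civilian working-age population = 216.60 + 69.34 = 285.94 million.
Unemployment rate = 20.23 / 216.60 = 9.34%.
Labor force participation rate = 216.60 / 285.94 = 75.75%.

Unemployment rate ≈ 9.34%; labor force participation rate ≈ 75.75%.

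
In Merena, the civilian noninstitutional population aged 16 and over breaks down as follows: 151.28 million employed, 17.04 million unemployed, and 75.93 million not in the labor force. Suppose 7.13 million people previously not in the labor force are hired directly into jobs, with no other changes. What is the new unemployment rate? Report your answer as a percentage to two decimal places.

Initially, labor force = 151.28 + 17.04 = 168.32 million, so u = 17.04/168.32 = 10.12%.
After the change, employed and labor force both rise by 7.13; unemployed unchanged → E = 158.41, U = 17.04, labor force = 175.45 million.
New unemployment rate = 17.04 / 175.45 = 9.71%.

New unemployment rate ≈ 9.71%.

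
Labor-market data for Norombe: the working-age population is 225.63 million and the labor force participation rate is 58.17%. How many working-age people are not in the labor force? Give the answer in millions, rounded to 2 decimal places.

Share not in the labor force = 1 − 0.5817 = 0.4183.
Not in labor force = 0.4183 × 225.63 ≈ 94.38 million.

About 94.38 million are not in the labor force.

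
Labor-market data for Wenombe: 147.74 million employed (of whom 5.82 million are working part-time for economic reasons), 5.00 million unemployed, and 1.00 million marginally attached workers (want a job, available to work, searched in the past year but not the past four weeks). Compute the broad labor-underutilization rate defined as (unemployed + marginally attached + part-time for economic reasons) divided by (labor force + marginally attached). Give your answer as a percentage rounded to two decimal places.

Broad underutilization rate ≈ 7.69%.

Labor force = 147.74 + 5.00 = 152.74 million.
Numerator = 5.00 + 1.00 + 5.82 = 11.82 million.
Denominator = 152.74 + 1.00 = 153.74 million.
Broad rate = 11.82 / 153.74 = 7.69%.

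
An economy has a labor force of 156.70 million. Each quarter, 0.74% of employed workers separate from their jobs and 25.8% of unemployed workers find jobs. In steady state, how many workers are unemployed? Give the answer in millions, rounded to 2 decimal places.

About 4.37 million are unemployed in steady state.

Steady-state unemployment rate u* = s/(s+f) = 0.74/(0.74+25.8) = 0.027882.
Unemployed = u* × labor force = 0.027882 × 156.70 ≈ 4.37 million.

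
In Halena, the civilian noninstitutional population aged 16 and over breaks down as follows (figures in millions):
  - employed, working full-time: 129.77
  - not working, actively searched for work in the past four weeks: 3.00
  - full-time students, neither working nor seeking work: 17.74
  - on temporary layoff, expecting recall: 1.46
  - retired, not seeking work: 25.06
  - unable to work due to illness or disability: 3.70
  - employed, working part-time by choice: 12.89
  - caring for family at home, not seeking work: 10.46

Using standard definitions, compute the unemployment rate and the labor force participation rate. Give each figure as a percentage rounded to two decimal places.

Employed = 129.77 + 12.89 = 142.66 million.
Unemployed = 3.00 + 1.46 = 4.46 million (jobless and actively searching, or on temporary layoff).
Labor force = 142.66 + 4.46 = 147.12 million.
Not in labor force = 17.74 + 25.06 + 3.70 + 10.46 = 56.96 million (those not working and not actively searching are outside the labor force).
Civilian working-age population = 147.12 + 56.96 = 204.08 million.
Unemployment rate = 4.46 / 147.12 = 3.03%.
Labor force participation rate = 147.12 / 204.08 = 72.09%.

Unemployment rate ≈ 3.03%; labor force participation rate ≈ 72.09%.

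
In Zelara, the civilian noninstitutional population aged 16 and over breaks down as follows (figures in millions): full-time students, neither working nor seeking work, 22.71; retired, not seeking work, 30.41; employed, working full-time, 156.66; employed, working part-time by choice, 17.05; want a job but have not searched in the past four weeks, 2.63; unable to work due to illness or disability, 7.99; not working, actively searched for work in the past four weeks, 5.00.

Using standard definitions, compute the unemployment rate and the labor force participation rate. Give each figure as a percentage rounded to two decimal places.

Employed = 156.66 + 17.05 = 173.71 million.
Unemployed = 5.00 million.
Labor force = 173.71 + 5.00 = 178.71 million.
Not in labor force = 22.71 + 30.41 + 2.63 + 7.99 = 63.74 million (those not working and not actively searching are outside the labor force — including those who want a job but have given up searching).
Civilian working-age population = 178.71 + 63.74 = 242.45 million.
Unemployment rate = 5.00 / 178.71 = 2.80%.
Labor force participation rate = 178.71 / 242.45 = 73.71%.

Unemployment rate ≈ 2.80%; labor force participation rate ≈ 73.71%.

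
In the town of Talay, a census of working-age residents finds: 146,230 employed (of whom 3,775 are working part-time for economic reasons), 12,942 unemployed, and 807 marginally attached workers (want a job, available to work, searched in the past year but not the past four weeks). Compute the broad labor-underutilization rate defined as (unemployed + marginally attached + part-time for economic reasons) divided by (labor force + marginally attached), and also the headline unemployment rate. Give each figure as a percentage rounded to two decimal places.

Broad underutilization rate ≈ 10.95%; headline unemployment rate ≈ 8.13%.

Labor force = 146,230 + 12,942 = 159,172.
Numerator = 12,942 + 807 + 3,775 = 17,524.
Denominator = 159,172 + 807 = 159,979.
Broad rate = 17,524 / 159,979 = 10.95%.
Headline unemployment rate = 12,942 / 159,172 = 8.13%.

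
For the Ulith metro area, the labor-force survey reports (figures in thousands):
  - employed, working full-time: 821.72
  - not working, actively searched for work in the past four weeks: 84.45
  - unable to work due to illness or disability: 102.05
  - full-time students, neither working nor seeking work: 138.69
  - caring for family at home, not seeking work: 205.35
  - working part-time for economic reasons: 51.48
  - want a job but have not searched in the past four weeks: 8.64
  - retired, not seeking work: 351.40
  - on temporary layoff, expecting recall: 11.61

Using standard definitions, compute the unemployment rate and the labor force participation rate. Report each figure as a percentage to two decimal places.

Employed = 821.72 + 51.48 = 873.20 thousand (anyone who worked, including part-time for economic reasons, counts as employed).
Unemployed = 84.45 + 11.61 = 96.06 thousand (jobless and actively searching, or on temporary layoff).
Labor force = 873.20 + 96.06 = 969.26 thousand.
Not in labor force = 102.05 + 138.69 + 205.35 + 8.64 + 351.40 = 806.13 thousand (those not working and not actively searching are outside the labor force — including those who want a job but have given up searching).
Civilian working-age population = 969.26 + 806.13 = 1,775.39 thousand.
Unemployment rate = 96.06 / 969.26 = 9.91%.
Labor force participation rate = 969.26 / 1,775.39 = 54.59%.

Unemployment rate ≈ 9.91%; labor force participation rate ≈ 54.59%.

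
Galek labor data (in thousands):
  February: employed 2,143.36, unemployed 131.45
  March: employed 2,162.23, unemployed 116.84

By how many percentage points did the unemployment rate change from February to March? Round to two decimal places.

The unemployment rate changed by −0.65 percentage points.

February: labor force = 2,143.36 + 131.45 = 2,274.81; u = 131.45/2,274.81 = 5.78%.
March: labor force = 2,162.23 + 116.84 = 2,279.07; u = 116.84/2,279.07 = 5.13%.
Change = 5.13% − 5.78% = −0.65 pp.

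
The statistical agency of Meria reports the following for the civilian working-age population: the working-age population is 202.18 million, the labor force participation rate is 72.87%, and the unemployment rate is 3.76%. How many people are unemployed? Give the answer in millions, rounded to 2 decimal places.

Labor force = 0.7287 × 202.18 = 147.33 million.
Unemployed = 0.0376 × 147.33 ≈ 5.54 million.

About 5.54 million are unemployed.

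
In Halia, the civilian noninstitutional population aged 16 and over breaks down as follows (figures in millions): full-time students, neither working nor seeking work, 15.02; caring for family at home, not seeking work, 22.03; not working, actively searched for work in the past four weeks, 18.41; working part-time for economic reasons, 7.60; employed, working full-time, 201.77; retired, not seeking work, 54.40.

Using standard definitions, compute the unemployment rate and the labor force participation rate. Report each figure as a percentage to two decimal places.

Unemployment rate ≈ 8.08%; labor force participation rate ≈ 71.35%.

Employed = 7.60 + 201.77 = 209.37 million (anyone who worked, including part-time for economic reasons, counts as employed).
Unemployed = 18.41 million.
Labor force = 209.37 + 18.41 = 227.78 million.
Not in labor force = 15.02 + 22.03 + 54.40 = 91.45 million (those not working and not actively searching are outside the labor force).
Civilian working-age population = 227.78 + 91.45 = 319.23 million.
Unemployment rate = 18.41 / 227.78 = 8.08%.
Labor force participation rate = 227.78 / 319.23 = 71.35%.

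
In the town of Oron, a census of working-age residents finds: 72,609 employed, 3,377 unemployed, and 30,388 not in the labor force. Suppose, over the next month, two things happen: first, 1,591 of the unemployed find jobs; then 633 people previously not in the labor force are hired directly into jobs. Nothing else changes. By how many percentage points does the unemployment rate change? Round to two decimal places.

Initially, labor force = 72,609 + 3,377 = 75,986, so u = 3,377/75,986 = 4.44%.
After the first change, unemployed falls and employed rises by 1,591; labor force unchanged → E = 74,200, U = 1,786, labor force = 75,986.
After the second change, employed and labor force both rise by 633; unemployed unchanged → E = 74,833, U = 1,786, labor force = 76,619.
New unemployment rate = 1,786 / 76,619 = 2.33%.
Change = 2.33% − 4.44% = −2.11 percentage points.

The unemployment rate changes by −2.11 percentage points.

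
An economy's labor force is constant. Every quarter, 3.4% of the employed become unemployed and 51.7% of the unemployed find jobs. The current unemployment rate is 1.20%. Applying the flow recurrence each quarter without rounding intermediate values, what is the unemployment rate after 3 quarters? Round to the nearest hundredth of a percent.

Unemployment rate after three quarters ≈ 5.72%.

With a fixed labor force, u_{t+1} = u_t + s·(1−u_t) − f·u_t = u_t·(1−s−f) + s.
Here 1−s−f = 0.449 and s = 0.034.
u_1 = 0.012000 × 0.449 + 0.034 = 0.039388.
u_2 = 0.039388 × 0.449 + 0.034 = 0.051685.
u_3 = 0.051685 × 0.449 + 0.034 = 0.057207.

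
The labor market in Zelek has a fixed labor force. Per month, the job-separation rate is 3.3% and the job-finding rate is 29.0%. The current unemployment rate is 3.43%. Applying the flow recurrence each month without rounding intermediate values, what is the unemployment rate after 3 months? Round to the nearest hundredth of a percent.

Unemployment rate after three months ≈ 8.11%.

With a fixed labor force, u_{t+1} = u_t + s·(1−u_t) − f·u_t = u_t·(1−s−f) + s.
Here 1−s−f = 0.677 and s = 0.033.
u_1 = 0.034300 × 0.677 + 0.033 = 0.056221.
u_2 = 0.056221 × 0.677 + 0.033 = 0.071062.
u_3 = 0.071062 × 0.677 + 0.033 = 0.081109.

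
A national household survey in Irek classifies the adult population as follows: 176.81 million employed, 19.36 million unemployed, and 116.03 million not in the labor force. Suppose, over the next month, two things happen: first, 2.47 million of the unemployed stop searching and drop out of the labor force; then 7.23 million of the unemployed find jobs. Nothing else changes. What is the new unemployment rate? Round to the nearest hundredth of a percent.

Initially, labor force = 176.81 + 19.36 = 196.17 million, so u = 19.36/196.17 = 9.87%.
After the first change, unemployed and labor force both fall by 2.47 → E = 176.81, U = 16.89, labor force = 193.70 million.
After the second change, unemployed falls and employed rises by 7.23; labor force unchanged → E = 184.04, U = 9.66, labor force = 193.70 million.
New unemployment rate = 9.66 / 193.70 = 4.99%.

New unemployment rate ≈ 4.99%.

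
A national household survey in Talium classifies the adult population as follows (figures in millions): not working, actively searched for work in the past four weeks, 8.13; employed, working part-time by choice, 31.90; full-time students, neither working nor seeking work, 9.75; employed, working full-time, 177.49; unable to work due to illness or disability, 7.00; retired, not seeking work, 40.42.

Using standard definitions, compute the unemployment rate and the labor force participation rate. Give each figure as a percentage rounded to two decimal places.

Unemployment rate ≈ 3.74%; labor force participation rate ≈ 79.19%.

Employed = 31.90 + 177.49 = 209.39 million.
Unemployed = 8.13 million.
Labor force = 209.39 + 8.13 = 217.52 million.
Not in labor force = 9.75 + 7.00 + 40.42 = 57.17 million (those not working and not actively searching are outside the labor force).
Civilian working-age population = 217.52 + 57.17 = 274.69 million.
Unemployment rate = 8.13 / 217.52 = 3.74%.
Labor force participation rate = 217.52 / 274.69 = 79.19%.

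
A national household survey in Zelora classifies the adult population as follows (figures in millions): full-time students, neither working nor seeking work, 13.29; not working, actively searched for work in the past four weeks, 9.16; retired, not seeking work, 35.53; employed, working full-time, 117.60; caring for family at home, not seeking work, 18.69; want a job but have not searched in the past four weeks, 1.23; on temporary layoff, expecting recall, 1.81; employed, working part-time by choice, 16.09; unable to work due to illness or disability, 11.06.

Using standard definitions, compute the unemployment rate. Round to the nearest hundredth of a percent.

Employed = 117.60 + 16.09 = 133.69 million.
Unemployed = 9.16 + 1.81 = 10.97 million (jobless and actively searching, or on temporary layoff).
Labor force = 133.69 + 10.97 = 144.66 million.
Unemployment rate = 10.97 / 144.66 = 7.58%.

Unemployment rate ≈ 7.58%.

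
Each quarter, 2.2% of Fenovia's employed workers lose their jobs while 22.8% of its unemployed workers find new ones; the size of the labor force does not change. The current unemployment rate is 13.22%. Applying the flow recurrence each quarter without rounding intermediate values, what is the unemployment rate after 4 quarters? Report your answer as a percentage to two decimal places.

Unemployment rate after four quarters ≈ 10.20%.

With a fixed labor force, u_{t+1} = u_t + s·(1−u_t) − f·u_t = u_t·(1−s−f) + s.
Here 1−s−f = 0.750 and s = 0.022.
u_1 = 0.132200 × 0.750 + 0.022 = 0.121150.
u_2 = 0.121150 × 0.750 + 0.022 = 0.112863.
u_3 = 0.112863 × 0.750 + 0.022 = 0.106647.
u_4 = 0.106647 × 0.750 + 0.022 = 0.101985.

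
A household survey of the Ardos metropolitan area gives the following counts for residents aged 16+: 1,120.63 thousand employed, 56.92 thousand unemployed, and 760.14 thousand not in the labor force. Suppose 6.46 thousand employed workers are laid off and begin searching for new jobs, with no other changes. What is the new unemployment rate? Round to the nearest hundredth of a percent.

New unemployment rate ≈ 5.38%.

Initially, labor force = 1,120.63 + 56.92 = 1,177.55 thousand, so u = 56.92/1,177.55 = 4.83%.
After the change, employed falls and unemployed rises by 6.46; labor force unchanged → E = 1,114.17, U = 63.38, labor force = 1,177.55 thousand.
New unemployment rate = 63.38 / 1,177.55 = 5.38%.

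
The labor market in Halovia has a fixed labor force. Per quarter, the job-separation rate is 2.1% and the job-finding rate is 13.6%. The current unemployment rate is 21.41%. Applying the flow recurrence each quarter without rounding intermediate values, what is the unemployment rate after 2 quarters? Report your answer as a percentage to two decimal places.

Unemployment rate after two quarters ≈ 19.09%.

With a fixed labor force, u_{t+1} = u_t + s·(1−u_t) − f·u_t = u_t·(1−s−f) + s.
Here 1−s−f = 0.843 and s = 0.021.
u_1 = 0.214100 × 0.843 + 0.021 = 0.201486.
u_2 = 0.201486 × 0.843 + 0.021 = 0.190853.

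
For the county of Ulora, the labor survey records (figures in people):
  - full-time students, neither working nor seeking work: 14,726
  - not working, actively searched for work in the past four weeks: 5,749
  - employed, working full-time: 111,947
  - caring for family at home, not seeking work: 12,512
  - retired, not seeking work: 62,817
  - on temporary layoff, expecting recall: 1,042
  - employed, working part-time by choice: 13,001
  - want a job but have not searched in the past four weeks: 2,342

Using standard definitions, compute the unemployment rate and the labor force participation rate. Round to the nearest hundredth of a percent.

Employed = 111,947 + 13,001 = 124,948.
Unemployed = 5,749 + 1,042 = 6,791 (jobless and actively searching, or on temporary layoff).
Labor force = 124,948 + 6,791 = 131,739.
Not in labor force = 14,726 + 12,512 + 62,817 + 2,342 = 92,397 (those not working and not actively searching are outside the labor force — including those who want a job but have given up searching).
Civilian working-age population = 131,739 + 92,397 = 224,136.
Unemployment rate = 6,791 / 131,739 = 5.15%.
Labor force participation rate = 131,739 / 224,136 = 58.78%.

Unemployment rate ≈ 5.15%; labor force participation rate ≈ 58.78%.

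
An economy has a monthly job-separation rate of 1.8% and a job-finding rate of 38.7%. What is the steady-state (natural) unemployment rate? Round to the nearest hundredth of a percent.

At steady state the flows balance: s·E = f·U, so U/(E+U) = s/(s+f).
u* = 1.8 / (1.8 + 38.7) = 1.8 / 40.50 = 4.44%.

Steady-state unemployment rate ≈ 4.44%.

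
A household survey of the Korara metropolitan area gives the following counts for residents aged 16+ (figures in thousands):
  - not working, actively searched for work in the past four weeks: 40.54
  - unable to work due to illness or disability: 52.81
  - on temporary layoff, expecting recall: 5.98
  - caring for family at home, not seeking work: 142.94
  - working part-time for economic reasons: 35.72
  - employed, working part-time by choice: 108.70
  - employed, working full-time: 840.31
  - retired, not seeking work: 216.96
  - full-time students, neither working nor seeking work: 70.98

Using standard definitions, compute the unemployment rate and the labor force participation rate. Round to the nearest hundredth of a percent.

Employed = 35.72 + 108.70 + 840.31 = 984.73 thousand (anyone who worked, including part-time for economic reasons, counts as employed).
Unemployed = 40.54 + 5.98 = 46.52 thousand (jobless and actively searching, or on temporary layoff).
Labor force = 984.73 + 46.52 = 1,031.25 thousand.
Not in labor force = 52.81 + 142.94 + 216.96 + 70.98 = 483.69 thousand (those not working and not actively searching are outside the labor force).
Civilian working-age population = 1,031.25 + 483.69 = 1,514.94 thousand.
Unemployment rate = 46.52 / 1,031.25 = 4.51%.
Labor force participation rate = 1,031.25 / 1,514.94 = 68.07%.

Unemployment rate ≈ 4.51%; labor force participation rate ≈ 68.07%.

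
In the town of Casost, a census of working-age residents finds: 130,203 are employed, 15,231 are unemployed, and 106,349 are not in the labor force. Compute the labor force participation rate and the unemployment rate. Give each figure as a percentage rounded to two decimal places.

Labor force participation rate ≈ 57.76%; unemployment rate ≈ 10.47%.

Labor force = employed + unemployed = 130,203 + 15,231 = 145,434.
Working-age population = 145,434 + 106,349 = 251,783.
Unemployment rate = 15,231 / 145,434 = 10.47%.
Labor force participation rate = 145,434 / 251,783 = 57.76%.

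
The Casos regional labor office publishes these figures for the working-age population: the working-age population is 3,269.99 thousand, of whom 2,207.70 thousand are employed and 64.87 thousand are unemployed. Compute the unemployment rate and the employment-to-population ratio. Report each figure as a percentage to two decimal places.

Unemployment rate ≈ 2.85%; employment-population ratio ≈ 67.51%.

Labor force = employed + unemployed = 2,207.70 + 64.87 = 2,272.57 thousand.
Unemployment rate = 64.87 / 2,272.57 = 2.85%.
Employment-population ratio = 2,207.70 / 3,269.99 = 67.51%.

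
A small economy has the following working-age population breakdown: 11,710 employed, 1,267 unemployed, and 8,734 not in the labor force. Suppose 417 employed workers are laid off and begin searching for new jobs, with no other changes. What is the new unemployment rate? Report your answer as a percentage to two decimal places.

Initially, labor force = 11,710 + 1,267 = 12,977, so u = 1,267/12,977 = 9.76%.
After the change, employed falls and unemployed rises by 417; labor force unchanged → E = 11,293, U = 1,684, labor force = 12,977.
New unemployment rate = 1,684 / 12,977 = 12.98%.

New unemployment rate ≈ 12.98%.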